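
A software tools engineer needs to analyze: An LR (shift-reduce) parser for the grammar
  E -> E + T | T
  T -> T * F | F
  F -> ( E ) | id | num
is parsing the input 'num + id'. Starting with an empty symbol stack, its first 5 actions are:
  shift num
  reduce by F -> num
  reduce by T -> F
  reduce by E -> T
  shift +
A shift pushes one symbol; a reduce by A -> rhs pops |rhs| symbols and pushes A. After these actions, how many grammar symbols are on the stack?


Tracking the symbol stack through each action:
  Action 1: shift 'num' : push -> stack = [num] (size 1)
  Action 2: reduce by F -> num : pop 1, push F -> stack = [F] (size 1)
  Action 3: reduce by T -> F : pop 1, push T -> stack = [T] (size 1)
  Action 4: reduce by E -> T : pop 1, push E -> stack = [E] (size 1)
  Action 5: shift '+' : push -> stack = [E, +] (size 2)
Final stack size: 2

2


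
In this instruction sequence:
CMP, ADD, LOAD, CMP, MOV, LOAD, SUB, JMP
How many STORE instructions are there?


Scanning instruction sequence for STORE:
  Position 1: CMP
  Position 2: ADD
  Position 3: LOAD
  Position 4: CMP
  Position 5: MOV
  Position 6: LOAD
  Position 7: SUB
  Position 8: JMP
Matches at positions: []
Total STORE count: 0

0


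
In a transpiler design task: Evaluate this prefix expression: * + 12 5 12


Parsing prefix expression: * + 12 5 12
Step 1: Innermost operation '+ 12 5'
  12 + 5 = 17
Step 2: Outer operation '* [17] 12'
  17 * 12 = 204

204


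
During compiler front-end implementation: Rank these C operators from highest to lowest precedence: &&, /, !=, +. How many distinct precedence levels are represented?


Looking up precedence for each operator:
  && -> precedence 2
  / -> precedence 6
  != -> precedence 3
  + -> precedence 5
Sorted highest to lowest: /, +, !=, &&
Distinct precedence values: [6, 5, 3, 2]
Number of distinct levels: 4

4


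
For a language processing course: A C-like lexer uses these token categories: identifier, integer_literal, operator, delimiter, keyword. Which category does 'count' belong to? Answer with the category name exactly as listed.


Token: 'count'
Checking categories:
  identifier: YES
  integer_literal: no
  operator: no
  keyword: no
  delimiter: no
Category: identifier

identifier


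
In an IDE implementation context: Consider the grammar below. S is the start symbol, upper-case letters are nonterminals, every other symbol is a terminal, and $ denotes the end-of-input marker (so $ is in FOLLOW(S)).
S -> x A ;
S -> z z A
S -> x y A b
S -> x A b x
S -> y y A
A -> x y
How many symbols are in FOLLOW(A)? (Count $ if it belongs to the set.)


S is the start symbol and does not occur in any rule body, so FOLLOW(S) = {$}.
Examining every occurrence of A in a rule body:
  S -> x A ; : A is followed by terminal ';' -> add ';'
  S -> z z A : A is at the right end -> add FOLLOW(S) = {$}
  S -> x y A b : A is followed by terminal 'b' -> add 'b'
  S -> x A b x : A is followed by terminal 'b' -> add 'b' (already in the set)
  S -> y y A : A is at the right end -> add FOLLOW(S) = {$} (already in the set)
  A -> x y : A does not occur in the body -> contributes nothing
FOLLOW(A) = {;, b, $}
Count: 3

3


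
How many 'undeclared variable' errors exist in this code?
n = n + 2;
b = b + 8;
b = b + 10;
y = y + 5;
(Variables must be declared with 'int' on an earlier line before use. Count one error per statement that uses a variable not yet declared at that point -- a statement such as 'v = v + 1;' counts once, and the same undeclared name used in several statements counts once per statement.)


Scanning code line by line:
  Line 1: use 'n' -> ERROR (undeclared)
  Line 2: use 'b' -> ERROR (undeclared)
  Line 3: use 'b' -> ERROR (undeclared)
  Line 4: use 'y' -> ERROR (undeclared)
Total undeclared variable errors: 4

4


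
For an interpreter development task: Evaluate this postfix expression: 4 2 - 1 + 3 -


Processing tokens left to right:
Push 4, Push 2
Pop 4 and 2, compute 4 - 2 = 2, push 2
Push 1
Pop 2 and 1, compute 2 + 1 = 3, push 3
Push 3
Pop 3 and 3, compute 3 - 3 = 0, push 0
Stack result: 0

0


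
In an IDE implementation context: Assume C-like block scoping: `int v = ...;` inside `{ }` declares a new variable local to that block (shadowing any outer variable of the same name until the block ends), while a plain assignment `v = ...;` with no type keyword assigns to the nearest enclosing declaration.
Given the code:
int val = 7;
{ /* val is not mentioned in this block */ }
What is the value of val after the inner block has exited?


Analyzing scoping rules:
Outer scope: declares val = 7
Inner block: val is neither redeclared nor assigned -> unchanged
After the block -> 7
Result: 7

7


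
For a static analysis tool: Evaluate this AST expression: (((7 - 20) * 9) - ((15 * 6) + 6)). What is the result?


Expression: (((7 - 20) * 9) - ((15 * 6) + 6))
Evaluating step by step:
  7 - 20 = -13
  -13 * 9 = -117
  15 * 6 = 90
  90 + 6 = 96
  -117 - 96 = -213
Result: -213

-213


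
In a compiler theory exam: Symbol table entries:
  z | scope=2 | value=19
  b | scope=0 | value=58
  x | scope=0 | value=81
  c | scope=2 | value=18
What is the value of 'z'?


Searching symbol table for 'z':
  z | scope=2 | value=19 <- MATCH
  b | scope=0 | value=58
  x | scope=0 | value=81
  c | scope=2 | value=18
Found 'z' at scope 2 with value 19

19


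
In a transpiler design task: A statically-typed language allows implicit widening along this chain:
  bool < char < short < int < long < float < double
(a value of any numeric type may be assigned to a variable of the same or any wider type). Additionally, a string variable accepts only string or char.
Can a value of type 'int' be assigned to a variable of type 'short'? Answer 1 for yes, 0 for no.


Target variable type: short
Source value type: int
Numeric ranks: int=3, short=2
Widening allowed iff rank(source) <= rank(target): 3 <= 2? No
Result: 0

0


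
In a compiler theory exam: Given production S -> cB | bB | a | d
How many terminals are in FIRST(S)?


Production: S -> cB | bB | a | d
Examining each alternative for leading terminals:
  S -> cB : first terminal = 'c'
  S -> bB : first terminal = 'b'
  S -> a : first terminal = 'a'
  S -> d : first terminal = 'd'
FIRST(S) = {a, b, c, d}
Count: 4

4


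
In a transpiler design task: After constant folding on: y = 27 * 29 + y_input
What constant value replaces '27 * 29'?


Identifying constant sub-expression:
  Original: y = 27 * 29 + y_input
  27 and 29 are both compile-time constants
  Evaluating: 27 * 29 = 783
  After folding: y = 783 + y_input

783


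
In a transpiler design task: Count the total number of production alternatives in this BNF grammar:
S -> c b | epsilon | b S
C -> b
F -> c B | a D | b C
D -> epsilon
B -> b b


Counting alternatives per rule:
  S: 3 alternative(s)
  C: 1 alternative(s)
  F: 3 alternative(s)
  D: 1 alternative(s)
  B: 1 alternative(s)
Sum: 3 + 1 + 3 + 1 + 1 = 9

9


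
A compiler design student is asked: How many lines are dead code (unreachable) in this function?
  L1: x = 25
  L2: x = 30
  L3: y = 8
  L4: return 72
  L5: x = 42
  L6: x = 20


Analyzing control flow:
  L1: reachable (before return)
  L2: reachable (before return)
  L3: reachable (before return)
  L4: reachable (return statement)
  L5: DEAD (after return at L4)
  L6: DEAD (after return at L4)
Return at L4, total lines = 6
Dead lines: L5 through L6
Count: 2

2


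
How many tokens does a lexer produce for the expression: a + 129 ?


Scanning 'a + 129'
Token 1: 'a' -> identifier
Token 2: '+' -> operator
Token 3: '129' -> integer_literal
Total tokens: 3

3


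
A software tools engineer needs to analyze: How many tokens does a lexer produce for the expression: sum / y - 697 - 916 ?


Scanning 'sum / y - 697 - 916'
Token 1: 'sum' -> identifier
Token 2: '/' -> operator
Token 3: 'y' -> identifier
Token 4: '-' -> operator
Token 5: '697' -> integer_literal
Token 6: '-' -> operator
Token 7: '916' -> integer_literal
Total tokens: 7

7


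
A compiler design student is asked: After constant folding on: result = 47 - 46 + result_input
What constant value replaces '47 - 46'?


Identifying constant sub-expression:
  Original: result = 47 - 46 + result_input
  47 and 46 are both compile-time constants
  Evaluating: 47 - 46 = 1
  After folding: result = 1 + result_input

1


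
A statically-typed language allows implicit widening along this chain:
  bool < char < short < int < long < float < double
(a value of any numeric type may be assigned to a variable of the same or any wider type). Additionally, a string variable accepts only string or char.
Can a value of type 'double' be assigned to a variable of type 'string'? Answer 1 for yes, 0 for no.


Target variable type: string
Source value type: double
Rule: string accepts only {string, char}
  source 'double' in {string, char}? No
Result: 0

0


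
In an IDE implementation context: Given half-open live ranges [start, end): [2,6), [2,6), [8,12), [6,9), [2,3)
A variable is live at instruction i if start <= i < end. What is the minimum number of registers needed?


Live ranges:
  Var0: [2, 6)
  Var1: [2, 6)
  Var2: [8, 12)
  Var3: [6, 9)
  Var4: [2, 3)
Sweep-line events (position, delta, active):
  pos=2 start -> active=1
  pos=2 start -> active=2
  pos=2 start -> active=3
  pos=3 end -> active=2
  pos=6 end -> active=1
  pos=6 end -> active=0
  pos=6 start -> active=1
  pos=8 start -> active=2
  pos=9 end -> active=1
  pos=12 end -> active=0
Maximum simultaneous active: 3
Minimum registers needed: 3

3


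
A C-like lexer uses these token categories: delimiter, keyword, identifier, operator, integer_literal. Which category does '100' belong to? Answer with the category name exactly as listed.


Token: '100'
Checking categories:
  identifier: no
  integer_literal: YES
  operator: no
  keyword: no
  delimiter: no
Category: integer_literal

integer_literal


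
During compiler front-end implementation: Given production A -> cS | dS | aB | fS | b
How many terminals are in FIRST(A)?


Production: A -> cS | dS | aB | fS | b
Examining each alternative for leading terminals:
  A -> cS : first terminal = 'c'
  A -> dS : first terminal = 'd'
  A -> aB : first terminal = 'a'
  A -> fS : first terminal = 'f'
  A -> b : first terminal = 'b'
FIRST(A) = {a, b, c, d, f}
Count: 5

5


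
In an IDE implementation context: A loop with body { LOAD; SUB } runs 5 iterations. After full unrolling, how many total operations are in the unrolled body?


Loop body operations: LOAD, SUB (2 ops per iteration)
Unrolling 5 iterations:
  Iteration 1: LOAD, SUB (2 ops)
  Iteration 2: LOAD, SUB (2 ops)
  Iteration 3: LOAD, SUB (2 ops)
  Iteration 4: LOAD, SUB (2 ops)
  Iteration 5: LOAD, SUB (2 ops)
Total: 5 iterations * 2 ops/iter = 10 operations

10


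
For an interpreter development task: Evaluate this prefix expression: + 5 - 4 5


Parsing prefix expression: + 5 - 4 5
Step 1: Innermost operation '- 4 5'
  4 - 5 = -1
Step 2: Outer operation '+ 5 [-1]'
  5 + -1 = 4

4


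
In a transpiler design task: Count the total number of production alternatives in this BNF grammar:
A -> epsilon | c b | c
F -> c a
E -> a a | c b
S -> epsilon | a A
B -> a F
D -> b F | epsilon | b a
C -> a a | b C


Counting alternatives per rule:
  A: 3 alternative(s)
  F: 1 alternative(s)
  E: 2 alternative(s)
  S: 2 alternative(s)
  B: 1 alternative(s)
  D: 3 alternative(s)
  C: 2 alternative(s)
Sum: 3 + 1 + 2 + 2 + 1 + 3 + 2 = 14

14


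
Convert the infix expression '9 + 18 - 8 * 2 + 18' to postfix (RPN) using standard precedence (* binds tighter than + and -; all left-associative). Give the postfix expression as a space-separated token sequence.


Applying the shunting-yard algorithm:
  Operand 9 -> output
  Push '+' onto operator stack -> op-stack: [+]
  Operand 18 -> output
  See '-' (prec 1); top '+' (prec 1) >= it -> pop '+' to output
  Push '-' onto operator stack -> op-stack: [-]
  Operand 8 -> output
  Push '*' onto operator stack -> op-stack: [-, *]
  Operand 2 -> output
  See '+' (prec 1); top '*' (prec 2) >= it -> pop '*' to output
  See '+' (prec 1); top '-' (prec 1) >= it -> pop '-' to output
  Push '+' onto operator stack -> op-stack: [+]
  Operand 18 -> output
  End of input: pop '+' to output
Postfix result: 9 18 + 8 2 * - 18 +

9 18 + 8 2 * - 18 +


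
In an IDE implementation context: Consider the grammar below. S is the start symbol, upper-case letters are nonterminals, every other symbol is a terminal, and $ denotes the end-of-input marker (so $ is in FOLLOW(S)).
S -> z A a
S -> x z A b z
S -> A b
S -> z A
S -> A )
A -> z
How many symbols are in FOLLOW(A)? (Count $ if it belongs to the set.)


S is the start symbol and does not occur in any rule body, so FOLLOW(S) = {$}.
Examining every occurrence of A in a rule body:
  S -> z A a : A is followed by terminal 'a' -> add 'a'
  S -> x z A b z : A is followed by terminal 'b' -> add 'b'
  S -> A b : A is followed by terminal 'b' -> add 'b' (already in the set)
  S -> z A : A is at the right end -> add FOLLOW(S) = {$}
  S -> A ) : A is followed by terminal ')' -> add ')'
  A -> z : A does not occur in the body -> contributes nothing
FOLLOW(A) = {), a, b, $}
Count: 4

4


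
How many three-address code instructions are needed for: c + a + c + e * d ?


Expression: c + a + c + e * d
Generating three-address code (respecting * over +/- precedence):
  Instruction 1: t1 = e * d
  Instruction 2: t2 = c + a
  Instruction 3: t3 = t2 + c
  Instruction 4: t4 = t3 + t1
Total instructions: 4

4


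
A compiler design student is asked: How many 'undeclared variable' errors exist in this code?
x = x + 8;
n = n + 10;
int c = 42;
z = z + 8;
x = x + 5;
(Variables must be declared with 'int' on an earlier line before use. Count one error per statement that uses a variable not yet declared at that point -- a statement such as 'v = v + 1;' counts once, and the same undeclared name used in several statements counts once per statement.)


Scanning code line by line:
  Line 1: use 'x' -> ERROR (undeclared)
  Line 2: use 'n' -> ERROR (undeclared)
  Line 3: declare 'c' -> declared = ['c']
  Line 4: use 'z' -> ERROR (undeclared)
  Line 5: use 'x' -> ERROR (undeclared)
Total undeclared variable errors: 4

4


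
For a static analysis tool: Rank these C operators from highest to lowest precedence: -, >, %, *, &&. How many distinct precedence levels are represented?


Looking up precedence for each operator:
  - -> precedence 5
  > -> precedence 4
  % -> precedence 6
  * -> precedence 6
  && -> precedence 2
Sorted highest to lowest: %, *, -, >, &&
Distinct precedence values: [6, 5, 4, 2]
Number of distinct levels: 4

4


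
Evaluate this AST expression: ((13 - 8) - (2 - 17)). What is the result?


Expression: ((13 - 8) - (2 - 17))
Evaluating step by step:
  13 - 8 = 5
  2 - 17 = -15
  5 - -15 = 20
Result: 20

20


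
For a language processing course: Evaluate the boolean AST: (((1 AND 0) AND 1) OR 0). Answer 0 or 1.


Step 1: Evaluate inner node
  1 AND 0 = 0
Step 2: Evaluate next node
  0 AND 1 = 0
Step 3: Evaluate root node
  0 OR 0 = 0

0


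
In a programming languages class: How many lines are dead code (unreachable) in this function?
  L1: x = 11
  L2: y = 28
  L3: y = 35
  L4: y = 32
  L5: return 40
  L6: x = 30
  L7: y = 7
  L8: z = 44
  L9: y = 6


Analyzing control flow:
  L1: reachable (before return)
  L2: reachable (before return)
  L3: reachable (before return)
  L4: reachable (before return)
  L5: reachable (return statement)
  L6: DEAD (after return at L5)
  L7: DEAD (after return at L5)
  L8: DEAD (after return at L5)
  L9: DEAD (after return at L5)
Return at L5, total lines = 9
Dead lines: L6 through L9
Count: 4

4


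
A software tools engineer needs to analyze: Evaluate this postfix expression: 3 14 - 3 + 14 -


Processing tokens left to right:
Push 3, Push 14
Pop 3 and 14, compute 3 - 14 = -11, push -11
Push 3
Pop -11 and 3, compute -11 + 3 = -8, push -8
Push 14
Pop -8 and 14, compute -8 - 14 = -22, push -22
Stack result: -22

-22


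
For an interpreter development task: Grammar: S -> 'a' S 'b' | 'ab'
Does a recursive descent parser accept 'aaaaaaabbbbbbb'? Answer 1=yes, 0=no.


Grammar accepts strings of the form a^n b^n (n >= 1)
Word: 'aaaaaaabbbbbbb'
Counting: 7 a's and 7 b's
Check: 7 == 7? Yes
Derivation (S -> aSb applied 6 time(s), then S -> ab): S => aSb => aaSbb => aaaSbbb => aaaaSbbbb => aaaaaSbbbbb => aaaaaaSbbbbbb => aaaaaaabbbbbbb
Accepted

1


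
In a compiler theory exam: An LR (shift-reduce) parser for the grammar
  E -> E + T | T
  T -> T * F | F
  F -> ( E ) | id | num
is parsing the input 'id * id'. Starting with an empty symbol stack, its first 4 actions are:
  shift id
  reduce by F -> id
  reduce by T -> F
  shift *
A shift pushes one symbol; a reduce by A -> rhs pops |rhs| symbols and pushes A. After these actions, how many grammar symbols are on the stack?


Tracking the symbol stack through each action:
  Action 1: shift 'id' : push -> stack = [id] (size 1)
  Action 2: reduce by F -> id : pop 1, push F -> stack = [F] (size 1)
  Action 3: reduce by T -> F : pop 1, push T -> stack = [T] (size 1)
  Action 4: shift '*' : push -> stack = [T, *] (size 2)
Final stack size: 2

2


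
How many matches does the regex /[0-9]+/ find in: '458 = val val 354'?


Pattern: /[0-9]+/ (int literals)
Input: '458 = val val 354'
Scanning for matches:
  Match 1: '458'
  Match 2: '354'
Total matches: 2

2


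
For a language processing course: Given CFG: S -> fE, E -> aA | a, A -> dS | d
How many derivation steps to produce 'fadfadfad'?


Grammar: S -> fE, E -> aA | a, A -> dS | d
Deriving 'fadfadfad':
Step 1: S -> fE => fE
Step 2: E -> aA => faA
Step 3: A -> dS => fadS
Step 4: S -> fE => fadfE
Step 5: E -> aA => fadfaA
Step 6: A -> dS => fadfadS
Step 7: S -> fE => fadfadfE
Step 8: E -> aA => fadfadfaA
Step 9: A -> d => fadfadfad
Total derivation steps: 9

9


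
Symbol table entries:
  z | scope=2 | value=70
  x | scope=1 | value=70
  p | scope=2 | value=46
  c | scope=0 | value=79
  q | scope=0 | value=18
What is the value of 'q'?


Searching symbol table for 'q':
  z | scope=2 | value=70
  x | scope=1 | value=70
  p | scope=2 | value=46
  c | scope=0 | value=79
  q | scope=0 | value=18 <- MATCH
Found 'q' at scope 0 with value 18

18


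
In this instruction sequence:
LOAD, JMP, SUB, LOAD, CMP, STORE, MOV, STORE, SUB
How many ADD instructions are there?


Scanning instruction sequence for ADD:
  Position 1: LOAD
  Position 2: JMP
  Position 3: SUB
  Position 4: LOAD
  Position 5: CMP
  Position 6: STORE
  Position 7: MOV
  Position 8: STORE
  Position 9: SUB
Matches at positions: []
Total ADD count: 0

0


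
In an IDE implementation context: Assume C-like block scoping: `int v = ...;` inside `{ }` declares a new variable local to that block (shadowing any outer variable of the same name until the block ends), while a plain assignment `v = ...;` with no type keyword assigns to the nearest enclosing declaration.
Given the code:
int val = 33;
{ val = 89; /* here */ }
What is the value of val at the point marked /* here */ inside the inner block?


Analyzing scoping rules:
Outer scope: declares val = 33
Inner block: 'val = 89;' has no type keyword, so it is an assignment to the outer val (no shadowing)
Inside the block, after the assignment -> 89
Result: 89

89


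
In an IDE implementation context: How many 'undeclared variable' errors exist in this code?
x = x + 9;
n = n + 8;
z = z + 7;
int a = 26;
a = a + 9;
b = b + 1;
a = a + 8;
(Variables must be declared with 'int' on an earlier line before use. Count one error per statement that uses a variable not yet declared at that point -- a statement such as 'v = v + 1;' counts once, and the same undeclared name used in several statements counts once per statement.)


Scanning code line by line:
  Line 1: use 'x' -> ERROR (undeclared)
  Line 2: use 'n' -> ERROR (undeclared)
  Line 3: use 'z' -> ERROR (undeclared)
  Line 4: declare 'a' -> declared = ['a']
  Line 5: use 'a' -> OK (declared)
  Line 6: use 'b' -> ERROR (undeclared)
  Line 7: use 'a' -> OK (declared)
Total undeclared variable errors: 4

4


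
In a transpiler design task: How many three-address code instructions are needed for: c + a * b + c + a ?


Expression: c + a * b + c + a
Generating three-address code (respecting * over +/- precedence):
  Instruction 1: t1 = a * b
  Instruction 2: t2 = c + t1
  Instruction 3: t3 = t2 + c
  Instruction 4: t4 = t3 + a
Total instructions: 4

4


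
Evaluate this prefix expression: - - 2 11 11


Parsing prefix expression: - - 2 11 11
Step 1: Innermost operation '- 2 11'
  2 - 11 = -9
Step 2: Outer operation '- [-9] 11'
  -9 - 11 = -20

-20


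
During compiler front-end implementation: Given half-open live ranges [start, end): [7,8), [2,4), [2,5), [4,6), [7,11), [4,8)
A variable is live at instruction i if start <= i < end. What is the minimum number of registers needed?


Live ranges:
  Var0: [7, 8)
  Var1: [2, 4)
  Var2: [2, 5)
  Var3: [4, 6)
  Var4: [7, 11)
  Var5: [4, 8)
Sweep-line events (position, delta, active):
  pos=2 start -> active=1
  pos=2 start -> active=2
  pos=4 end -> active=1
  pos=4 start -> active=2
  pos=4 start -> active=3
  pos=5 end -> active=2
  pos=6 end -> active=1
  pos=7 start -> active=2
  pos=7 start -> active=3
  pos=8 end -> active=2
  pos=8 end -> active=1
  pos=11 end -> active=0
Maximum simultaneous active: 3
Minimum registers needed: 3

3


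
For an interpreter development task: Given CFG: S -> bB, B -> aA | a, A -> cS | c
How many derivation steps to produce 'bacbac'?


Grammar: S -> bB, B -> aA | a, A -> cS | c
Deriving 'bacbac':
Step 1: S -> bB => bB
Step 2: B -> aA => baA
Step 3: A -> cS => bacS
Step 4: S -> bB => bacbB
Step 5: B -> aA => bacbaA
Step 6: A -> c => bacbac
Total derivation steps: 6

6


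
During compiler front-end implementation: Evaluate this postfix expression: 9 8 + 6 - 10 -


Processing tokens left to right:
Push 9, Push 8
Pop 9 and 8, compute 9 + 8 = 17, push 17
Push 6
Pop 17 and 6, compute 17 - 6 = 11, push 11
Push 10
Pop 11 and 10, compute 11 - 10 = 1, push 1
Stack result: 1

1


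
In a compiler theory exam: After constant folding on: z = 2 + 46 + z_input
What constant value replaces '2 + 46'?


Identifying constant sub-expression:
  Original: z = 2 + 46 + z_input
  2 and 46 are both compile-time constants
  Evaluating: 2 + 46 = 48
  After folding: z = 48 + z_input

48


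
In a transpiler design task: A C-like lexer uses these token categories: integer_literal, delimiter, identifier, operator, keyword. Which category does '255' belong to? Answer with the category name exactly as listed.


Token: '255'
Checking categories:
  identifier: no
  integer_literal: YES
  operator: no
  keyword: no
  delimiter: no
Category: integer_literal

integer_literal


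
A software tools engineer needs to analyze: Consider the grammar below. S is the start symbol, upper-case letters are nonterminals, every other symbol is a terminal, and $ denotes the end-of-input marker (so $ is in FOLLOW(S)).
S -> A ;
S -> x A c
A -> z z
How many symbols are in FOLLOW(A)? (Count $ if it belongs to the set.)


S is the start symbol and does not occur in any rule body, so FOLLOW(S) = {$}.
Examining every occurrence of A in a rule body:
  S -> A ; : A is followed by terminal ';' -> add ';'
  S -> x A c : A is followed by terminal 'c' -> add 'c'
  A -> z z : A does not occur in the body -> contributes nothing
FOLLOW(A) = {;, c}
Count: 2

2


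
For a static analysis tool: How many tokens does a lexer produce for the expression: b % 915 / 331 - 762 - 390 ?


Scanning 'b % 915 / 331 - 762 - 390'
Token 1: 'b' -> identifier
Token 2: '%' -> operator
Token 3: '915' -> integer_literal
Token 4: '/' -> operator
Token 5: '331' -> integer_literal
Token 6: '-' -> operator
Token 7: '762' -> integer_literal
Token 8: '-' -> operator
Token 9: '390' -> integer_literal
Total tokens: 9

9


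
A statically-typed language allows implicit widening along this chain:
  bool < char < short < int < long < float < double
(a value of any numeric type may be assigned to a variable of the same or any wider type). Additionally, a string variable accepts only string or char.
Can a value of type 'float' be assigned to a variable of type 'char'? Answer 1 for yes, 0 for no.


Target variable type: char
Source value type: float
Numeric ranks: float=5, char=1
Widening allowed iff rank(source) <= rank(target): 5 <= 1? No
Result: 0

0


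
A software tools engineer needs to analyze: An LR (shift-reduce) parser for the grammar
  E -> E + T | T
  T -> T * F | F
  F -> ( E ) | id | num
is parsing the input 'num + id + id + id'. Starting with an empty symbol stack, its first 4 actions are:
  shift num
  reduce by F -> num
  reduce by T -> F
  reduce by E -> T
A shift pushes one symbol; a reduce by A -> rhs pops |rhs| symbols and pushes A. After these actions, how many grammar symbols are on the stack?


Tracking the symbol stack through each action:
  Action 1: shift 'num' : push -> stack = [num] (size 1)
  Action 2: reduce by F -> num : pop 1, push F -> stack = [F] (size 1)
  Action 3: reduce by T -> F : pop 1, push T -> stack = [T] (size 1)
  Action 4: reduce by E -> T : pop 1, push E -> stack = [E] (size 1)
Final stack size: 1

1


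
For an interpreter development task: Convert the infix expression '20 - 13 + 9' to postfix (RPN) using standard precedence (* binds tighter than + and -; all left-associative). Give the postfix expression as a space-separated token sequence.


Applying the shunting-yard algorithm:
  Operand 20 -> output
  Push '-' onto operator stack -> op-stack: [-]
  Operand 13 -> output
  See '+' (prec 1); top '-' (prec 1) >= it -> pop '-' to output
  Push '+' onto operator stack -> op-stack: [+]
  Operand 9 -> output
  End of input: pop '+' to output
Postfix result: 20 13 - 9 +

20 13 - 9 +


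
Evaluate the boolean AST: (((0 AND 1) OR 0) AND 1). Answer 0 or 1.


Step 1: Evaluate inner node
  0 AND 1 = 0
Step 2: Evaluate next node
  0 OR 0 = 0
Step 3: Evaluate root node
  0 AND 1 = 0

0


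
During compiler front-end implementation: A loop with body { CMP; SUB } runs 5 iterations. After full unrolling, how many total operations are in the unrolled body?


Loop body operations: CMP, SUB (2 ops per iteration)
Unrolling 5 iterations:
  Iteration 1: CMP, SUB (2 ops)
  Iteration 2: CMP, SUB (2 ops)
  Iteration 3: CMP, SUB (2 ops)
  Iteration 4: CMP, SUB (2 ops)
  Iteration 5: CMP, SUB (2 ops)
Total: 5 iterations * 2 ops/iter = 10 operations

10


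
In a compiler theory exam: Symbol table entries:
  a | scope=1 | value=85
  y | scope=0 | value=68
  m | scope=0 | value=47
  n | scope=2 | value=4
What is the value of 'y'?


Searching symbol table for 'y':
  a | scope=1 | value=85
  y | scope=0 | value=68 <- MATCH
  m | scope=0 | value=47
  n | scope=2 | value=4
Found 'y' at scope 0 with value 68

68


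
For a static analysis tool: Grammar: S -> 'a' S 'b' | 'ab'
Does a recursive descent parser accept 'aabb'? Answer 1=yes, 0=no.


Grammar accepts strings of the form a^n b^n (n >= 1)
Word: 'aabb'
Counting: 2 a's and 2 b's
Check: 2 == 2? Yes
Derivation (S -> aSb applied 1 time(s), then S -> ab): S => aSb => aabb
Accepted

1


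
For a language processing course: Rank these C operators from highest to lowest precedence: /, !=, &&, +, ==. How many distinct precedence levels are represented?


Looking up precedence for each operator:
  / -> precedence 6
  != -> precedence 3
  && -> precedence 2
  + -> precedence 5
  == -> precedence 3
Sorted highest to lowest: /, +, !=, ==, &&
Distinct precedence values: [6, 5, 3, 2]
Number of distinct levels: 4

4


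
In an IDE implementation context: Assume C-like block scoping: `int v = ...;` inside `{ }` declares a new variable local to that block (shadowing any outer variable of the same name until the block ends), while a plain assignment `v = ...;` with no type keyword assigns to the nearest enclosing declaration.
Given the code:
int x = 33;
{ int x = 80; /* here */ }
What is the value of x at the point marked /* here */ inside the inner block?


Analyzing scoping rules:
Outer scope: declares x = 33
Inner block: 'int x = 80;' declares a NEW x that shadows the outer one
Inside the block the inner declaration is in scope -> 80
Result: 80

80


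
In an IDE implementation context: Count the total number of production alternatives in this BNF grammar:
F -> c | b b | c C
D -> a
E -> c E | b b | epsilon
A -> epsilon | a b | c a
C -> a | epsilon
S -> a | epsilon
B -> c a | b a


Counting alternatives per rule:
  F: 3 alternative(s)
  D: 1 alternative(s)
  E: 3 alternative(s)
  A: 3 alternative(s)
  C: 2 alternative(s)
  S: 2 alternative(s)
  B: 2 alternative(s)
Sum: 3 + 1 + 3 + 3 + 2 + 2 + 2 = 16

16


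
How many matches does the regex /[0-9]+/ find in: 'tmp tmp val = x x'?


Pattern: /[0-9]+/ (int literals)
Input: 'tmp tmp val = x x'
Scanning for matches:
Total matches: 0

0


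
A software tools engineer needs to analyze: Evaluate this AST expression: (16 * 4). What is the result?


Expression: (16 * 4)
Evaluating step by step:
  16 * 4 = 64
Result: 64

64


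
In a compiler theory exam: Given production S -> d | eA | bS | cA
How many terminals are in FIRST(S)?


Production: S -> d | eA | bS | cA
Examining each alternative for leading terminals:
  S -> d : first terminal = 'd'
  S -> eA : first terminal = 'e'
  S -> bS : first terminal = 'b'
  S -> cA : first terminal = 'c'
FIRST(S) = {b, c, d, e}
Count: 4

4


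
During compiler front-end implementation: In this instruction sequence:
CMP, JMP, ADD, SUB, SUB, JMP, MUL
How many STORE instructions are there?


Scanning instruction sequence for STORE:
  Position 1: CMP
  Position 2: JMP
  Position 3: ADD
  Position 4: SUB
  Position 5: SUB
  Position 6: JMP
  Position 7: MUL
Matches at positions: []
Total STORE count: 0

0


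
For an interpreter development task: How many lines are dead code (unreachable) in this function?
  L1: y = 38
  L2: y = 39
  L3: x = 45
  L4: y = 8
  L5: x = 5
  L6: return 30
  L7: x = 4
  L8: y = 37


Analyzing control flow:
  L1: reachable (before return)
  L2: reachable (before return)
  L3: reachable (before return)
  L4: reachable (before return)
  L5: reachable (before return)
  L6: reachable (return statement)
  L7: DEAD (after return at L6)
  L8: DEAD (after return at L6)
Return at L6, total lines = 8
Dead lines: L7 through L8
Count: 2

2


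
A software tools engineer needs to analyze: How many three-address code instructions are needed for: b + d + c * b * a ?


Expression: b + d + c * b * a
Generating three-address code (respecting * over +/- precedence):
  Instruction 1: t1 = c * b
  Instruction 2: t2 = t1 * a
  Instruction 3: t3 = b + d
  Instruction 4: t4 = t3 + t2
Total instructions: 4

4


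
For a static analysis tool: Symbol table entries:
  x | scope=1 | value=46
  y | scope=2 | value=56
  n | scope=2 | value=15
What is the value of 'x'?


Searching symbol table for 'x':
  x | scope=1 | value=46 <- MATCH
  y | scope=2 | value=56
  n | scope=2 | value=15
Found 'x' at scope 1 with value 46

46


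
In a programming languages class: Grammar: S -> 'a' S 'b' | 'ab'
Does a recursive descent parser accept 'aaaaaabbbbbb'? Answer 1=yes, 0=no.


Grammar accepts strings of the form a^n b^n (n >= 1)
Word: 'aaaaaabbbbbb'
Counting: 6 a's and 6 b's
Check: 6 == 6? Yes
Derivation (S -> aSb applied 5 time(s), then S -> ab): S => aSb => aaSbb => aaaSbbb => aaaaSbbbb => aaaaaSbbbbb => aaaaaabbbbbb
Accepted

1


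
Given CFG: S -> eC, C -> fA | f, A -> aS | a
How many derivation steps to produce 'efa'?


Grammar: S -> eC, C -> fA | f, A -> aS | a
Deriving 'efa':
Step 1: S -> eC => eC
Step 2: C -> fA => efA
Step 3: A -> a => efa
Total derivation steps: 3

3


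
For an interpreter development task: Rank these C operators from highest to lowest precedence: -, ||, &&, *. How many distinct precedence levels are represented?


Looking up precedence for each operator:
  - -> precedence 5
  || -> precedence 1
  && -> precedence 2
  * -> precedence 6
Sorted highest to lowest: *, -, &&, ||
Distinct precedence values: [6, 5, 2, 1]
Number of distinct levels: 4

4


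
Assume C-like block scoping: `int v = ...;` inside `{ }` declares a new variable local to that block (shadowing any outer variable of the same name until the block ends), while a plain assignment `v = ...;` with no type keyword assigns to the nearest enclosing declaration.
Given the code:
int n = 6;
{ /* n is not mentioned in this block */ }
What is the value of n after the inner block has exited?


Analyzing scoping rules:
Outer scope: declares n = 6
Inner block: n is neither redeclared nor assigned -> unchanged
After the block -> 6
Result: 6

6


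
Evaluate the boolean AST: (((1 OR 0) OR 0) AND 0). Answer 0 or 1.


Step 1: Evaluate inner node
  1 OR 0 = 1
Step 2: Evaluate next node
  1 OR 0 = 1
Step 3: Evaluate root node
  1 AND 0 = 0

0


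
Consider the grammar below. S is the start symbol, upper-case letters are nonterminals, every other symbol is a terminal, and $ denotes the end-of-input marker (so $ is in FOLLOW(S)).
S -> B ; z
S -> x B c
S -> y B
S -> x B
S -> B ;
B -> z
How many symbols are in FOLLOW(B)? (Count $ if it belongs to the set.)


S is the start symbol and does not occur in any rule body, so FOLLOW(S) = {$}.
Examining every occurrence of B in a rule body:
  S -> B ; z : B is followed by terminal ';' -> add ';'
  S -> x B c : B is followed by terminal 'c' -> add 'c'
  S -> y B : B is at the right end -> add FOLLOW(S) = {$}
  S -> x B : B is at the right end -> add FOLLOW(S) = {$} (already in the set)
  S -> B ; : B is followed by terminal ';' -> add ';' (already in the set)
  B -> z : B does not occur in the body -> contributes nothing
FOLLOW(B) = {;, c, $}
Count: 3

3


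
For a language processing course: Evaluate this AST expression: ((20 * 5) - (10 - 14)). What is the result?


Expression: ((20 * 5) - (10 - 14))
Evaluating step by step:
  20 * 5 = 100
  10 - 14 = -4
  100 - -4 = 104
Result: 104

104


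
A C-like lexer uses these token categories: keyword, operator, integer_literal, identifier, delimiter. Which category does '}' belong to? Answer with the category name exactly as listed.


Token: '}'
Checking categories:
  identifier: no
  integer_literal: no
  operator: no
  keyword: no
  delimiter: YES
Category: delimiter

delimiter


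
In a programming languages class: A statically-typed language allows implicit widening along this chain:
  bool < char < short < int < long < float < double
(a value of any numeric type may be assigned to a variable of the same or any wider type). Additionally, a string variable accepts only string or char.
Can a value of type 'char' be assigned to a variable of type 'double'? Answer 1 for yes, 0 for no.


Target variable type: double
Source value type: char
Numeric ranks: char=1, double=6
Widening allowed iff rank(source) <= rank(target): 1 <= 6? Yes
Result: 1

1


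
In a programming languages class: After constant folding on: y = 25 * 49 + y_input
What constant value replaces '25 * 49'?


Identifying constant sub-expression:
  Original: y = 25 * 49 + y_input
  25 and 49 are both compile-time constants
  Evaluating: 25 * 49 = 1225
  After folding: y = 1225 + y_input

1225


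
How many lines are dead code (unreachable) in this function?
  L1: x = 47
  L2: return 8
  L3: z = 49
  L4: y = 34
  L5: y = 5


Analyzing control flow:
  L1: reachable (before return)
  L2: reachable (return statement)
  L3: DEAD (after return at L2)
  L4: DEAD (after return at L2)
  L5: DEAD (after return at L2)
Return at L2, total lines = 5
Dead lines: L3 through L5
Count: 3

3


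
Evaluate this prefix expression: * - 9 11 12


Parsing prefix expression: * - 9 11 12
Step 1: Innermost operation '- 9 11'
  9 - 11 = -2
Step 2: Outer operation '* [-2] 12'
  -2 * 12 = -24

-24


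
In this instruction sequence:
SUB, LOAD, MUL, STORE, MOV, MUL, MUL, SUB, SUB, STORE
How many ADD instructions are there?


Scanning instruction sequence for ADD:
  Position 1: SUB
  Position 2: LOAD
  Position 3: MUL
  Position 4: STORE
  Position 5: MOV
  Position 6: MUL
  Position 7: MUL
  Position 8: SUB
  Position 9: SUB
  Position 10: STORE
Matches at positions: []
Total ADD count: 0

0


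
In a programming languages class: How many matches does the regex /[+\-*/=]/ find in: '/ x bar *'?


Pattern: /[+\-*/=]/ (operators)
Input: '/ x bar *'
Scanning for matches:
  Match 1: '/'
  Match 2: '*'
Total matches: 2

2


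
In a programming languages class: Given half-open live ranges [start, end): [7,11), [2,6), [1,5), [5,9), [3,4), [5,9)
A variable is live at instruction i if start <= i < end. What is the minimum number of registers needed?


Live ranges:
  Var0: [7, 11)
  Var1: [2, 6)
  Var2: [1, 5)
  Var3: [5, 9)
  Var4: [3, 4)
  Var5: [5, 9)
Sweep-line events (position, delta, active):
  pos=1 start -> active=1
  pos=2 start -> active=2
  pos=3 start -> active=3
  pos=4 end -> active=2
  pos=5 end -> active=1
  pos=5 start -> active=2
  pos=5 start -> active=3
  pos=6 end -> active=2
  pos=7 start -> active=3
  pos=9 end -> active=2
  pos=9 end -> active=1
  pos=11 end -> active=0
Maximum simultaneous active: 3
Minimum registers needed: 3

3


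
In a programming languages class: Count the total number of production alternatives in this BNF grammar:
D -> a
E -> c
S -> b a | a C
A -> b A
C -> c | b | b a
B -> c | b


Counting alternatives per rule:
  D: 1 alternative(s)
  E: 1 alternative(s)
  S: 2 alternative(s)
  A: 1 alternative(s)
  C: 3 alternative(s)
  B: 2 alternative(s)
Sum: 1 + 1 + 2 + 1 + 3 + 2 = 10

10


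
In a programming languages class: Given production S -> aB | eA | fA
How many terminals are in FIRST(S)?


Production: S -> aB | eA | fA
Examining each alternative for leading terminals:
  S -> aB : first terminal = 'a'
  S -> eA : first terminal = 'e'
  S -> fA : first terminal = 'f'
FIRST(S) = {a, e, f}
Count: 3

3


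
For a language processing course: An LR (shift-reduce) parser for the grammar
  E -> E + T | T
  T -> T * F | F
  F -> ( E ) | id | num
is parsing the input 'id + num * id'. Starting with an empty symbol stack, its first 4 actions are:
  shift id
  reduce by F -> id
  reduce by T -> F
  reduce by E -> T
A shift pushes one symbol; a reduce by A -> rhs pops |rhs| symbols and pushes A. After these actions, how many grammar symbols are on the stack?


Tracking the symbol stack through each action:
  Action 1: shift 'id' : push -> stack = [id] (size 1)
  Action 2: reduce by F -> id : pop 1, push F -> stack = [F] (size 1)
  Action 3: reduce by T -> F : pop 1, push T -> stack = [T] (size 1)
  Action 4: reduce by E -> T : pop 1, push E -> stack = [E] (size 1)
Final stack size: 1

1


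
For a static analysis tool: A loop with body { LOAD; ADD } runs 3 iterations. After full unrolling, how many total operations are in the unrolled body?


Loop body operations: LOAD, ADD (2 ops per iteration)
Unrolling 3 iterations:
  Iteration 1: LOAD, ADD (2 ops)
  Iteration 2: LOAD, ADD (2 ops)
  Iteration 3: LOAD, ADD (2 ops)
Total: 3 iterations * 2 ops/iter = 6 operations

6


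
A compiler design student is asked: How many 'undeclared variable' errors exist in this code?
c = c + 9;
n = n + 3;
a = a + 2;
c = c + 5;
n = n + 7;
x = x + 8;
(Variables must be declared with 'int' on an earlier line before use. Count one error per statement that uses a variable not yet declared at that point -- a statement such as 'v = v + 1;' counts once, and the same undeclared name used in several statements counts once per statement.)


Scanning code line by line:
  Line 1: use 'c' -> ERROR (undeclared)
  Line 2: use 'n' -> ERROR (undeclared)
  Line 3: use 'a' -> ERROR (undeclared)
  Line 4: use 'c' -> ERROR (undeclared)
  Line 5: use 'n' -> ERROR (undeclared)
  Line 6: use 'x' -> ERROR (undeclared)
Total undeclared variable errors: 6

6


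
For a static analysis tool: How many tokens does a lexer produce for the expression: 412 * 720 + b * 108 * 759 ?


Scanning '412 * 720 + b * 108 * 759'
Token 1: '412' -> integer_literal
Token 2: '*' -> operator
Token 3: '720' -> integer_literal
Token 4: '+' -> operator
Token 5: 'b' -> identifier
Token 6: '*' -> operator
Token 7: '108' -> integer_literal
Token 8: '*' -> operator
Token 9: '759' -> integer_literal
Total tokens: 9

9
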